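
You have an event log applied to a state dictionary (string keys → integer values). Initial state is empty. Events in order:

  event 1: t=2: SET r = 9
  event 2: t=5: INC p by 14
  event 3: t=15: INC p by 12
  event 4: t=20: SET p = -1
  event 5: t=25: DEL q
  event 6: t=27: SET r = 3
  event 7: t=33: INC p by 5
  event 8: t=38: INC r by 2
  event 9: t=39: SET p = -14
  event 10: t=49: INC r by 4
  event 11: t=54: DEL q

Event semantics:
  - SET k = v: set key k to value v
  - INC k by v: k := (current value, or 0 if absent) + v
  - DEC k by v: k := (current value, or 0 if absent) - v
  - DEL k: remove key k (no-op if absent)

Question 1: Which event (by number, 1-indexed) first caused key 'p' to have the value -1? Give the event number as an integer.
Answer: 4

Derivation:
Looking for first event where p becomes -1:
  event 2: p = 14
  event 3: p = 26
  event 4: p 26 -> -1  <-- first match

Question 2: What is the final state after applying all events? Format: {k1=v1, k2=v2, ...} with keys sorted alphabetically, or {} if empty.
Answer: {p=-14, r=9}

Derivation:
  after event 1 (t=2: SET r = 9): {r=9}
  after event 2 (t=5: INC p by 14): {p=14, r=9}
  after event 3 (t=15: INC p by 12): {p=26, r=9}
  after event 4 (t=20: SET p = -1): {p=-1, r=9}
  after event 5 (t=25: DEL q): {p=-1, r=9}
  after event 6 (t=27: SET r = 3): {p=-1, r=3}
  after event 7 (t=33: INC p by 5): {p=4, r=3}
  after event 8 (t=38: INC r by 2): {p=4, r=5}
  after event 9 (t=39: SET p = -14): {p=-14, r=5}
  after event 10 (t=49: INC r by 4): {p=-14, r=9}
  after event 11 (t=54: DEL q): {p=-14, r=9}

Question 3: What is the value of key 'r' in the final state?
Answer: 9

Derivation:
Track key 'r' through all 11 events:
  event 1 (t=2: SET r = 9): r (absent) -> 9
  event 2 (t=5: INC p by 14): r unchanged
  event 3 (t=15: INC p by 12): r unchanged
  event 4 (t=20: SET p = -1): r unchanged
  event 5 (t=25: DEL q): r unchanged
  event 6 (t=27: SET r = 3): r 9 -> 3
  event 7 (t=33: INC p by 5): r unchanged
  event 8 (t=38: INC r by 2): r 3 -> 5
  event 9 (t=39: SET p = -14): r unchanged
  event 10 (t=49: INC r by 4): r 5 -> 9
  event 11 (t=54: DEL q): r unchanged
Final: r = 9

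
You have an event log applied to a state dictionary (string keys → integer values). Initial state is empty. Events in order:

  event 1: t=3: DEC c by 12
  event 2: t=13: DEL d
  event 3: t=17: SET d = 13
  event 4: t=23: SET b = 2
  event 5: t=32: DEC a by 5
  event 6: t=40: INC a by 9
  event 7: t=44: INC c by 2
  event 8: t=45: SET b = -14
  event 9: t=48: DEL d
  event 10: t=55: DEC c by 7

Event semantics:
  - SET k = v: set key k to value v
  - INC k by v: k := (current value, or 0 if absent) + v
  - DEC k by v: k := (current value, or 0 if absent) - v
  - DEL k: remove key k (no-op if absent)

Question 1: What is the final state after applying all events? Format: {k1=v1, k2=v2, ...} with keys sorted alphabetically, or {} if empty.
Answer: {a=4, b=-14, c=-17}

Derivation:
  after event 1 (t=3: DEC c by 12): {c=-12}
  after event 2 (t=13: DEL d): {c=-12}
  after event 3 (t=17: SET d = 13): {c=-12, d=13}
  after event 4 (t=23: SET b = 2): {b=2, c=-12, d=13}
  after event 5 (t=32: DEC a by 5): {a=-5, b=2, c=-12, d=13}
  after event 6 (t=40: INC a by 9): {a=4, b=2, c=-12, d=13}
  after event 7 (t=44: INC c by 2): {a=4, b=2, c=-10, d=13}
  after event 8 (t=45: SET b = -14): {a=4, b=-14, c=-10, d=13}
  after event 9 (t=48: DEL d): {a=4, b=-14, c=-10}
  after event 10 (t=55: DEC c by 7): {a=4, b=-14, c=-17}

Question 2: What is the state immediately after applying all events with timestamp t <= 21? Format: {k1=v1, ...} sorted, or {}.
Answer: {c=-12, d=13}

Derivation:
Apply events with t <= 21 (3 events):
  after event 1 (t=3: DEC c by 12): {c=-12}
  after event 2 (t=13: DEL d): {c=-12}
  after event 3 (t=17: SET d = 13): {c=-12, d=13}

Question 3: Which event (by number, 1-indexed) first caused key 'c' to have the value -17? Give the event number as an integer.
Looking for first event where c becomes -17:
  event 1: c = -12
  event 2: c = -12
  event 3: c = -12
  event 4: c = -12
  event 5: c = -12
  event 6: c = -12
  event 7: c = -10
  event 8: c = -10
  event 9: c = -10
  event 10: c -10 -> -17  <-- first match

Answer: 10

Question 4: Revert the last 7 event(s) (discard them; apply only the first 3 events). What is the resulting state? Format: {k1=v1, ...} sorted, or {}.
Keep first 3 events (discard last 7):
  after event 1 (t=3: DEC c by 12): {c=-12}
  after event 2 (t=13: DEL d): {c=-12}
  after event 3 (t=17: SET d = 13): {c=-12, d=13}

Answer: {c=-12, d=13}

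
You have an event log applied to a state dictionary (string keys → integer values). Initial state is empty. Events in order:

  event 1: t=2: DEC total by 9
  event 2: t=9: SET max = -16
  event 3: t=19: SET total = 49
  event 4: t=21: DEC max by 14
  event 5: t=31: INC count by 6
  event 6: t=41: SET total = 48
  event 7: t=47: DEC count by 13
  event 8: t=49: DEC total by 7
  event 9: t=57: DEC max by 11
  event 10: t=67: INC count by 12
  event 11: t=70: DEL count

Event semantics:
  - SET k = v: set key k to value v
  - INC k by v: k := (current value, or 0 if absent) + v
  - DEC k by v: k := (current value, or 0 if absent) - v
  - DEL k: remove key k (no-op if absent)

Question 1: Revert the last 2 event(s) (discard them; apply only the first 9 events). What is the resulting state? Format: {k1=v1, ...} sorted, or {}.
Keep first 9 events (discard last 2):
  after event 1 (t=2: DEC total by 9): {total=-9}
  after event 2 (t=9: SET max = -16): {max=-16, total=-9}
  after event 3 (t=19: SET total = 49): {max=-16, total=49}
  after event 4 (t=21: DEC max by 14): {max=-30, total=49}
  after event 5 (t=31: INC count by 6): {count=6, max=-30, total=49}
  after event 6 (t=41: SET total = 48): {count=6, max=-30, total=48}
  after event 7 (t=47: DEC count by 13): {count=-7, max=-30, total=48}
  after event 8 (t=49: DEC total by 7): {count=-7, max=-30, total=41}
  after event 9 (t=57: DEC max by 11): {count=-7, max=-41, total=41}

Answer: {count=-7, max=-41, total=41}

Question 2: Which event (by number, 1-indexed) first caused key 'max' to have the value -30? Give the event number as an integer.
Looking for first event where max becomes -30:
  event 2: max = -16
  event 3: max = -16
  event 4: max -16 -> -30  <-- first match

Answer: 4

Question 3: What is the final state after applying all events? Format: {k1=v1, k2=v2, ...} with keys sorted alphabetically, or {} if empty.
Answer: {max=-41, total=41}

Derivation:
  after event 1 (t=2: DEC total by 9): {total=-9}
  after event 2 (t=9: SET max = -16): {max=-16, total=-9}
  after event 3 (t=19: SET total = 49): {max=-16, total=49}
  after event 4 (t=21: DEC max by 14): {max=-30, total=49}
  after event 5 (t=31: INC count by 6): {count=6, max=-30, total=49}
  after event 6 (t=41: SET total = 48): {count=6, max=-30, total=48}
  after event 7 (t=47: DEC count by 13): {count=-7, max=-30, total=48}
  after event 8 (t=49: DEC total by 7): {count=-7, max=-30, total=41}
  after event 9 (t=57: DEC max by 11): {count=-7, max=-41, total=41}
  after event 10 (t=67: INC count by 12): {count=5, max=-41, total=41}
  after event 11 (t=70: DEL count): {max=-41, total=41}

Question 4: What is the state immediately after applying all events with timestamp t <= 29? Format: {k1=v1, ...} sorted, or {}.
Answer: {max=-30, total=49}

Derivation:
Apply events with t <= 29 (4 events):
  after event 1 (t=2: DEC total by 9): {total=-9}
  after event 2 (t=9: SET max = -16): {max=-16, total=-9}
  after event 3 (t=19: SET total = 49): {max=-16, total=49}
  after event 4 (t=21: DEC max by 14): {max=-30, total=49}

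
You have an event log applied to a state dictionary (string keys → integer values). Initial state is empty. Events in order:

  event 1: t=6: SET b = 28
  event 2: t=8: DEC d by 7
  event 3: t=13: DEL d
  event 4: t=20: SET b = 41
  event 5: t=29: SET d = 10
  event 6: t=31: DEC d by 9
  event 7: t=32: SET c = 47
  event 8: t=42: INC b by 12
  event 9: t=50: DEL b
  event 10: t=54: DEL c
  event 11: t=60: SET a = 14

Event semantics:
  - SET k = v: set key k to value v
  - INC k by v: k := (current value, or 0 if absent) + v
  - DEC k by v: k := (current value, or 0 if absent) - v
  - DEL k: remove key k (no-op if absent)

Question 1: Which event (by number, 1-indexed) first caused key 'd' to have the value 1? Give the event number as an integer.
Looking for first event where d becomes 1:
  event 2: d = -7
  event 3: d = (absent)
  event 5: d = 10
  event 6: d 10 -> 1  <-- first match

Answer: 6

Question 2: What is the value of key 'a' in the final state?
Answer: 14

Derivation:
Track key 'a' through all 11 events:
  event 1 (t=6: SET b = 28): a unchanged
  event 2 (t=8: DEC d by 7): a unchanged
  event 3 (t=13: DEL d): a unchanged
  event 4 (t=20: SET b = 41): a unchanged
  event 5 (t=29: SET d = 10): a unchanged
  event 6 (t=31: DEC d by 9): a unchanged
  event 7 (t=32: SET c = 47): a unchanged
  event 8 (t=42: INC b by 12): a unchanged
  event 9 (t=50: DEL b): a unchanged
  event 10 (t=54: DEL c): a unchanged
  event 11 (t=60: SET a = 14): a (absent) -> 14
Final: a = 14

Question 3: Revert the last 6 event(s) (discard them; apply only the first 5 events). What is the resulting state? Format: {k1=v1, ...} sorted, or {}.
Keep first 5 events (discard last 6):
  after event 1 (t=6: SET b = 28): {b=28}
  after event 2 (t=8: DEC d by 7): {b=28, d=-7}
  after event 3 (t=13: DEL d): {b=28}
  after event 4 (t=20: SET b = 41): {b=41}
  after event 5 (t=29: SET d = 10): {b=41, d=10}

Answer: {b=41, d=10}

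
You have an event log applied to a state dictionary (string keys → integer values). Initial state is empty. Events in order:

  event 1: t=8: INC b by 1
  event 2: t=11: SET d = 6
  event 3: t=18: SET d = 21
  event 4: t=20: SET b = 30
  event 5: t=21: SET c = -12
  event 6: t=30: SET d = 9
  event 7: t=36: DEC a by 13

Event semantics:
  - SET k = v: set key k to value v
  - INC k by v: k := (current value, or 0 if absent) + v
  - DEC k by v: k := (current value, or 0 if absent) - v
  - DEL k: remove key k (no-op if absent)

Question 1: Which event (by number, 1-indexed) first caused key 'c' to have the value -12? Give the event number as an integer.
Looking for first event where c becomes -12:
  event 5: c (absent) -> -12  <-- first match

Answer: 5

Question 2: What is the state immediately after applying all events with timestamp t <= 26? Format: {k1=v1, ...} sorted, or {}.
Apply events with t <= 26 (5 events):
  after event 1 (t=8: INC b by 1): {b=1}
  after event 2 (t=11: SET d = 6): {b=1, d=6}
  after event 3 (t=18: SET d = 21): {b=1, d=21}
  after event 4 (t=20: SET b = 30): {b=30, d=21}
  after event 5 (t=21: SET c = -12): {b=30, c=-12, d=21}

Answer: {b=30, c=-12, d=21}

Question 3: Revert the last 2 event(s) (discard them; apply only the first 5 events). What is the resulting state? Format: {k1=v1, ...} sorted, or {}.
Keep first 5 events (discard last 2):
  after event 1 (t=8: INC b by 1): {b=1}
  after event 2 (t=11: SET d = 6): {b=1, d=6}
  after event 3 (t=18: SET d = 21): {b=1, d=21}
  after event 4 (t=20: SET b = 30): {b=30, d=21}
  after event 5 (t=21: SET c = -12): {b=30, c=-12, d=21}

Answer: {b=30, c=-12, d=21}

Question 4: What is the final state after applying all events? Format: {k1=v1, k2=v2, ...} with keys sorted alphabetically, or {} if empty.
  after event 1 (t=8: INC b by 1): {b=1}
  after event 2 (t=11: SET d = 6): {b=1, d=6}
  after event 3 (t=18: SET d = 21): {b=1, d=21}
  after event 4 (t=20: SET b = 30): {b=30, d=21}
  after event 5 (t=21: SET c = -12): {b=30, c=-12, d=21}
  after event 6 (t=30: SET d = 9): {b=30, c=-12, d=9}
  after event 7 (t=36: DEC a by 13): {a=-13, b=30, c=-12, d=9}

Answer: {a=-13, b=30, c=-12, d=9}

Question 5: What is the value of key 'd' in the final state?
Track key 'd' through all 7 events:
  event 1 (t=8: INC b by 1): d unchanged
  event 2 (t=11: SET d = 6): d (absent) -> 6
  event 3 (t=18: SET d = 21): d 6 -> 21
  event 4 (t=20: SET b = 30): d unchanged
  event 5 (t=21: SET c = -12): d unchanged
  event 6 (t=30: SET d = 9): d 21 -> 9
  event 7 (t=36: DEC a by 13): d unchanged
Final: d = 9

Answer: 9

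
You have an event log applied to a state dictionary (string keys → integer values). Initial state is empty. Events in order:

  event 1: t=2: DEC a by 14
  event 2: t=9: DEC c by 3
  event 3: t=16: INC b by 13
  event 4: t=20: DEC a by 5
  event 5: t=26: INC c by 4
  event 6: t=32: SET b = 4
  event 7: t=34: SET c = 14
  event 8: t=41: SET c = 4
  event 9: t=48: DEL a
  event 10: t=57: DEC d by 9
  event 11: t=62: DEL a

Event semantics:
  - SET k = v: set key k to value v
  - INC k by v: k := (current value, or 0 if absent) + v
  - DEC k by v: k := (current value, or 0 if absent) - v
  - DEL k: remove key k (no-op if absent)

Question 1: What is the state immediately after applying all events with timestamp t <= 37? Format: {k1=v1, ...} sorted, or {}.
Apply events with t <= 37 (7 events):
  after event 1 (t=2: DEC a by 14): {a=-14}
  after event 2 (t=9: DEC c by 3): {a=-14, c=-3}
  after event 3 (t=16: INC b by 13): {a=-14, b=13, c=-3}
  after event 4 (t=20: DEC a by 5): {a=-19, b=13, c=-3}
  after event 5 (t=26: INC c by 4): {a=-19, b=13, c=1}
  after event 6 (t=32: SET b = 4): {a=-19, b=4, c=1}
  after event 7 (t=34: SET c = 14): {a=-19, b=4, c=14}

Answer: {a=-19, b=4, c=14}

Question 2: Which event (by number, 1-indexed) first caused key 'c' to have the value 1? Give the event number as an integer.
Answer: 5

Derivation:
Looking for first event where c becomes 1:
  event 2: c = -3
  event 3: c = -3
  event 4: c = -3
  event 5: c -3 -> 1  <-- first match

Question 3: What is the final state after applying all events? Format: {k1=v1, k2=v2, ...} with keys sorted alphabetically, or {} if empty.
  after event 1 (t=2: DEC a by 14): {a=-14}
  after event 2 (t=9: DEC c by 3): {a=-14, c=-3}
  after event 3 (t=16: INC b by 13): {a=-14, b=13, c=-3}
  after event 4 (t=20: DEC a by 5): {a=-19, b=13, c=-3}
  after event 5 (t=26: INC c by 4): {a=-19, b=13, c=1}
  after event 6 (t=32: SET b = 4): {a=-19, b=4, c=1}
  after event 7 (t=34: SET c = 14): {a=-19, b=4, c=14}
  after event 8 (t=41: SET c = 4): {a=-19, b=4, c=4}
  after event 9 (t=48: DEL a): {b=4, c=4}
  after event 10 (t=57: DEC d by 9): {b=4, c=4, d=-9}
  after event 11 (t=62: DEL a): {b=4, c=4, d=-9}

Answer: {b=4, c=4, d=-9}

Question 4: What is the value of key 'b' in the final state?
Answer: 4

Derivation:
Track key 'b' through all 11 events:
  event 1 (t=2: DEC a by 14): b unchanged
  event 2 (t=9: DEC c by 3): b unchanged
  event 3 (t=16: INC b by 13): b (absent) -> 13
  event 4 (t=20: DEC a by 5): b unchanged
  event 5 (t=26: INC c by 4): b unchanged
  event 6 (t=32: SET b = 4): b 13 -> 4
  event 7 (t=34: SET c = 14): b unchanged
  event 8 (t=41: SET c = 4): b unchanged
  event 9 (t=48: DEL a): b unchanged
  event 10 (t=57: DEC d by 9): b unchanged
  event 11 (t=62: DEL a): b unchanged
Final: b = 4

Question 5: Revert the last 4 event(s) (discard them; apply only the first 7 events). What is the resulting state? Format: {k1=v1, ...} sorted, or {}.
Keep first 7 events (discard last 4):
  after event 1 (t=2: DEC a by 14): {a=-14}
  after event 2 (t=9: DEC c by 3): {a=-14, c=-3}
  after event 3 (t=16: INC b by 13): {a=-14, b=13, c=-3}
  after event 4 (t=20: DEC a by 5): {a=-19, b=13, c=-3}
  after event 5 (t=26: INC c by 4): {a=-19, b=13, c=1}
  after event 6 (t=32: SET b = 4): {a=-19, b=4, c=1}
  after event 7 (t=34: SET c = 14): {a=-19, b=4, c=14}

Answer: {a=-19, b=4, c=14}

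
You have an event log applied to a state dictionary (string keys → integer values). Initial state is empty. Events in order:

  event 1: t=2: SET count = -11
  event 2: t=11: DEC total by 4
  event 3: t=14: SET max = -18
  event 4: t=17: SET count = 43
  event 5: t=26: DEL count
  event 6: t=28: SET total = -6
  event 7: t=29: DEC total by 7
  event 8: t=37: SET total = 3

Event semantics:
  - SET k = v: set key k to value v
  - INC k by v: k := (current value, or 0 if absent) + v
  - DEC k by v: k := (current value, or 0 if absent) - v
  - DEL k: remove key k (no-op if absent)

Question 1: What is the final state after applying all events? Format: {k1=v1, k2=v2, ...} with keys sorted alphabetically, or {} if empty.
Answer: {max=-18, total=3}

Derivation:
  after event 1 (t=2: SET count = -11): {count=-11}
  after event 2 (t=11: DEC total by 4): {count=-11, total=-4}
  after event 3 (t=14: SET max = -18): {count=-11, max=-18, total=-4}
  after event 4 (t=17: SET count = 43): {count=43, max=-18, total=-4}
  after event 5 (t=26: DEL count): {max=-18, total=-4}
  after event 6 (t=28: SET total = -6): {max=-18, total=-6}
  after event 7 (t=29: DEC total by 7): {max=-18, total=-13}
  after event 8 (t=37: SET total = 3): {max=-18, total=3}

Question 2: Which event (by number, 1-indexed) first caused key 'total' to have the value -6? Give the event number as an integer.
Answer: 6

Derivation:
Looking for first event where total becomes -6:
  event 2: total = -4
  event 3: total = -4
  event 4: total = -4
  event 5: total = -4
  event 6: total -4 -> -6  <-- first match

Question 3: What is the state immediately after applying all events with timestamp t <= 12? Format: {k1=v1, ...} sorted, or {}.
Answer: {count=-11, total=-4}

Derivation:
Apply events with t <= 12 (2 events):
  after event 1 (t=2: SET count = -11): {count=-11}
  after event 2 (t=11: DEC total by 4): {count=-11, total=-4}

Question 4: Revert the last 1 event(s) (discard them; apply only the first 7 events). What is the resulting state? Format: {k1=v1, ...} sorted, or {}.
Answer: {max=-18, total=-13}

Derivation:
Keep first 7 events (discard last 1):
  after event 1 (t=2: SET count = -11): {count=-11}
  after event 2 (t=11: DEC total by 4): {count=-11, total=-4}
  after event 3 (t=14: SET max = -18): {count=-11, max=-18, total=-4}
  after event 4 (t=17: SET count = 43): {count=43, max=-18, total=-4}
  after event 5 (t=26: DEL count): {max=-18, total=-4}
  after event 6 (t=28: SET total = -6): {max=-18, total=-6}
  after event 7 (t=29: DEC total by 7): {max=-18, total=-13}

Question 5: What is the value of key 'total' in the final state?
Track key 'total' through all 8 events:
  event 1 (t=2: SET count = -11): total unchanged
  event 2 (t=11: DEC total by 4): total (absent) -> -4
  event 3 (t=14: SET max = -18): total unchanged
  event 4 (t=17: SET count = 43): total unchanged
  event 5 (t=26: DEL count): total unchanged
  event 6 (t=28: SET total = -6): total -4 -> -6
  event 7 (t=29: DEC total by 7): total -6 -> -13
  event 8 (t=37: SET total = 3): total -13 -> 3
Final: total = 3

Answer: 3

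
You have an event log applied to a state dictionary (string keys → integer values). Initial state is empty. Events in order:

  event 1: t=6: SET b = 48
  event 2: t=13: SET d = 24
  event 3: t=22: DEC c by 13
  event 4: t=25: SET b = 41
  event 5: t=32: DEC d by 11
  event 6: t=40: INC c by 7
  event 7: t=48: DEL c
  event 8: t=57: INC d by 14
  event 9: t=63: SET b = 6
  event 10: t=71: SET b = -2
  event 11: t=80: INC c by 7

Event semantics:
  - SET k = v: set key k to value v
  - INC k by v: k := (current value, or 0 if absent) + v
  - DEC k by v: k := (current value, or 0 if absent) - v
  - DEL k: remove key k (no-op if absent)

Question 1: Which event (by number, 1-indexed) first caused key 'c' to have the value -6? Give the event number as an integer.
Looking for first event where c becomes -6:
  event 3: c = -13
  event 4: c = -13
  event 5: c = -13
  event 6: c -13 -> -6  <-- first match

Answer: 6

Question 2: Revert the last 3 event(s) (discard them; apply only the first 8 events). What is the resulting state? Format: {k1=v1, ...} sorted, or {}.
Answer: {b=41, d=27}

Derivation:
Keep first 8 events (discard last 3):
  after event 1 (t=6: SET b = 48): {b=48}
  after event 2 (t=13: SET d = 24): {b=48, d=24}
  after event 3 (t=22: DEC c by 13): {b=48, c=-13, d=24}
  after event 4 (t=25: SET b = 41): {b=41, c=-13, d=24}
  after event 5 (t=32: DEC d by 11): {b=41, c=-13, d=13}
  after event 6 (t=40: INC c by 7): {b=41, c=-6, d=13}
  after event 7 (t=48: DEL c): {b=41, d=13}
  after event 8 (t=57: INC d by 14): {b=41, d=27}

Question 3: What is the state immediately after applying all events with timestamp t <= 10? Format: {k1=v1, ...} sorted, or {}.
Answer: {b=48}

Derivation:
Apply events with t <= 10 (1 events):
  after event 1 (t=6: SET b = 48): {b=48}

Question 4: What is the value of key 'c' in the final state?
Answer: 7

Derivation:
Track key 'c' through all 11 events:
  event 1 (t=6: SET b = 48): c unchanged
  event 2 (t=13: SET d = 24): c unchanged
  event 3 (t=22: DEC c by 13): c (absent) -> -13
  event 4 (t=25: SET b = 41): c unchanged
  event 5 (t=32: DEC d by 11): c unchanged
  event 6 (t=40: INC c by 7): c -13 -> -6
  event 7 (t=48: DEL c): c -6 -> (absent)
  event 8 (t=57: INC d by 14): c unchanged
  event 9 (t=63: SET b = 6): c unchanged
  event 10 (t=71: SET b = -2): c unchanged
  event 11 (t=80: INC c by 7): c (absent) -> 7
Final: c = 7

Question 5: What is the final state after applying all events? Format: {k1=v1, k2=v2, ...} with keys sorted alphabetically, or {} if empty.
  after event 1 (t=6: SET b = 48): {b=48}
  after event 2 (t=13: SET d = 24): {b=48, d=24}
  after event 3 (t=22: DEC c by 13): {b=48, c=-13, d=24}
  after event 4 (t=25: SET b = 41): {b=41, c=-13, d=24}
  after event 5 (t=32: DEC d by 11): {b=41, c=-13, d=13}
  after event 6 (t=40: INC c by 7): {b=41, c=-6, d=13}
  after event 7 (t=48: DEL c): {b=41, d=13}
  after event 8 (t=57: INC d by 14): {b=41, d=27}
  after event 9 (t=63: SET b = 6): {b=6, d=27}
  after event 10 (t=71: SET b = -2): {b=-2, d=27}
  after event 11 (t=80: INC c by 7): {b=-2, c=7, d=27}

Answer: {b=-2, c=7, d=27}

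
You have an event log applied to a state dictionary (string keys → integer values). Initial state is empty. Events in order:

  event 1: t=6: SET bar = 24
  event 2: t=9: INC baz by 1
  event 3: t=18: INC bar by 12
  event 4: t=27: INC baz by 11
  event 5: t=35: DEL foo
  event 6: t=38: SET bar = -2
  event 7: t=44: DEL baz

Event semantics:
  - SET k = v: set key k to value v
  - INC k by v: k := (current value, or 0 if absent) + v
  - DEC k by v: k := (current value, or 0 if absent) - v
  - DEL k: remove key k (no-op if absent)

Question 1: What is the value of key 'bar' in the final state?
Track key 'bar' through all 7 events:
  event 1 (t=6: SET bar = 24): bar (absent) -> 24
  event 2 (t=9: INC baz by 1): bar unchanged
  event 3 (t=18: INC bar by 12): bar 24 -> 36
  event 4 (t=27: INC baz by 11): bar unchanged
  event 5 (t=35: DEL foo): bar unchanged
  event 6 (t=38: SET bar = -2): bar 36 -> -2
  event 7 (t=44: DEL baz): bar unchanged
Final: bar = -2

Answer: -2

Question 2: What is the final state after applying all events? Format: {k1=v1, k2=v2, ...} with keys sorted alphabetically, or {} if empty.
  after event 1 (t=6: SET bar = 24): {bar=24}
  after event 2 (t=9: INC baz by 1): {bar=24, baz=1}
  after event 3 (t=18: INC bar by 12): {bar=36, baz=1}
  after event 4 (t=27: INC baz by 11): {bar=36, baz=12}
  after event 5 (t=35: DEL foo): {bar=36, baz=12}
  after event 6 (t=38: SET bar = -2): {bar=-2, baz=12}
  after event 7 (t=44: DEL baz): {bar=-2}

Answer: {bar=-2}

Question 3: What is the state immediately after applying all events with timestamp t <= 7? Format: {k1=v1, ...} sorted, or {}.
Answer: {bar=24}

Derivation:
Apply events with t <= 7 (1 events):
  after event 1 (t=6: SET bar = 24): {bar=24}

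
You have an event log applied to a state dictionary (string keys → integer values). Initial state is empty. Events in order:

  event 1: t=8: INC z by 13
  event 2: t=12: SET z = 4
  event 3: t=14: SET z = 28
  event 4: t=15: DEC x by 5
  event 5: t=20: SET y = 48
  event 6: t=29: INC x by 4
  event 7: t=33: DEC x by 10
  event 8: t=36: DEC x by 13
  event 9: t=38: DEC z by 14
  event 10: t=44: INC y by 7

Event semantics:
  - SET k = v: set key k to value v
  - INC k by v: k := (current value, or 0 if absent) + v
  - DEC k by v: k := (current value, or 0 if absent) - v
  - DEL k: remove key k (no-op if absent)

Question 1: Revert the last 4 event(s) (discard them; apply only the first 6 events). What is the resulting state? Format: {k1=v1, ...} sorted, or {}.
Keep first 6 events (discard last 4):
  after event 1 (t=8: INC z by 13): {z=13}
  after event 2 (t=12: SET z = 4): {z=4}
  after event 3 (t=14: SET z = 28): {z=28}
  after event 4 (t=15: DEC x by 5): {x=-5, z=28}
  after event 5 (t=20: SET y = 48): {x=-5, y=48, z=28}
  after event 6 (t=29: INC x by 4): {x=-1, y=48, z=28}

Answer: {x=-1, y=48, z=28}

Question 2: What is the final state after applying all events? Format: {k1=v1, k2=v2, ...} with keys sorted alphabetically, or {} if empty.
Answer: {x=-24, y=55, z=14}

Derivation:
  after event 1 (t=8: INC z by 13): {z=13}
  after event 2 (t=12: SET z = 4): {z=4}
  after event 3 (t=14: SET z = 28): {z=28}
  after event 4 (t=15: DEC x by 5): {x=-5, z=28}
  after event 5 (t=20: SET y = 48): {x=-5, y=48, z=28}
  after event 6 (t=29: INC x by 4): {x=-1, y=48, z=28}
  after event 7 (t=33: DEC x by 10): {x=-11, y=48, z=28}
  after event 8 (t=36: DEC x by 13): {x=-24, y=48, z=28}
  after event 9 (t=38: DEC z by 14): {x=-24, y=48, z=14}
  after event 10 (t=44: INC y by 7): {x=-24, y=55, z=14}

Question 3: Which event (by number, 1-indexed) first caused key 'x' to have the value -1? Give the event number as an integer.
Answer: 6

Derivation:
Looking for first event where x becomes -1:
  event 4: x = -5
  event 5: x = -5
  event 6: x -5 -> -1  <-- first match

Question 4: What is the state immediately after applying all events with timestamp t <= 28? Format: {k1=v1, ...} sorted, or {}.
Apply events with t <= 28 (5 events):
  after event 1 (t=8: INC z by 13): {z=13}
  after event 2 (t=12: SET z = 4): {z=4}
  after event 3 (t=14: SET z = 28): {z=28}
  after event 4 (t=15: DEC x by 5): {x=-5, z=28}
  after event 5 (t=20: SET y = 48): {x=-5, y=48, z=28}

Answer: {x=-5, y=48, z=28}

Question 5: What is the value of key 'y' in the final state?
Answer: 55

Derivation:
Track key 'y' through all 10 events:
  event 1 (t=8: INC z by 13): y unchanged
  event 2 (t=12: SET z = 4): y unchanged
  event 3 (t=14: SET z = 28): y unchanged
  event 4 (t=15: DEC x by 5): y unchanged
  event 5 (t=20: SET y = 48): y (absent) -> 48
  event 6 (t=29: INC x by 4): y unchanged
  event 7 (t=33: DEC x by 10): y unchanged
  event 8 (t=36: DEC x by 13): y unchanged
  event 9 (t=38: DEC z by 14): y unchanged
  event 10 (t=44: INC y by 7): y 48 -> 55
Final: y = 55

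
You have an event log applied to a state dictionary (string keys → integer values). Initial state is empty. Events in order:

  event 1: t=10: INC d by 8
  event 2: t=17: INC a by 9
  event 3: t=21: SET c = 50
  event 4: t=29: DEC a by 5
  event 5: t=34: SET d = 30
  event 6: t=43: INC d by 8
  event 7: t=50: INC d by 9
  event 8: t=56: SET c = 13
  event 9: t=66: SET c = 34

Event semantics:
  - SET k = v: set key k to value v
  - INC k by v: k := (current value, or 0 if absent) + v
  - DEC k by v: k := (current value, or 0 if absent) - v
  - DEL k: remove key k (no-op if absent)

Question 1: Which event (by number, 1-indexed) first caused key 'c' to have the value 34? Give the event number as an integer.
Looking for first event where c becomes 34:
  event 3: c = 50
  event 4: c = 50
  event 5: c = 50
  event 6: c = 50
  event 7: c = 50
  event 8: c = 13
  event 9: c 13 -> 34  <-- first match

Answer: 9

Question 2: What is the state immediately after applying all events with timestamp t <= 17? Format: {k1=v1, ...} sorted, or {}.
Answer: {a=9, d=8}

Derivation:
Apply events with t <= 17 (2 events):
  after event 1 (t=10: INC d by 8): {d=8}
  after event 2 (t=17: INC a by 9): {a=9, d=8}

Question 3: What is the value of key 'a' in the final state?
Track key 'a' through all 9 events:
  event 1 (t=10: INC d by 8): a unchanged
  event 2 (t=17: INC a by 9): a (absent) -> 9
  event 3 (t=21: SET c = 50): a unchanged
  event 4 (t=29: DEC a by 5): a 9 -> 4
  event 5 (t=34: SET d = 30): a unchanged
  event 6 (t=43: INC d by 8): a unchanged
  event 7 (t=50: INC d by 9): a unchanged
  event 8 (t=56: SET c = 13): a unchanged
  event 9 (t=66: SET c = 34): a unchanged
Final: a = 4

Answer: 4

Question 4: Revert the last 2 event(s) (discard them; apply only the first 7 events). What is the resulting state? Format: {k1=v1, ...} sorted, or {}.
Keep first 7 events (discard last 2):
  after event 1 (t=10: INC d by 8): {d=8}
  after event 2 (t=17: INC a by 9): {a=9, d=8}
  after event 3 (t=21: SET c = 50): {a=9, c=50, d=8}
  after event 4 (t=29: DEC a by 5): {a=4, c=50, d=8}
  after event 5 (t=34: SET d = 30): {a=4, c=50, d=30}
  after event 6 (t=43: INC d by 8): {a=4, c=50, d=38}
  after event 7 (t=50: INC d by 9): {a=4, c=50, d=47}

Answer: {a=4, c=50, d=47}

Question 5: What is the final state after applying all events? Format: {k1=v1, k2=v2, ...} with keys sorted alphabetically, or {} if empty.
  after event 1 (t=10: INC d by 8): {d=8}
  after event 2 (t=17: INC a by 9): {a=9, d=8}
  after event 3 (t=21: SET c = 50): {a=9, c=50, d=8}
  after event 4 (t=29: DEC a by 5): {a=4, c=50, d=8}
  after event 5 (t=34: SET d = 30): {a=4, c=50, d=30}
  after event 6 (t=43: INC d by 8): {a=4, c=50, d=38}
  after event 7 (t=50: INC d by 9): {a=4, c=50, d=47}
  after event 8 (t=56: SET c = 13): {a=4, c=13, d=47}
  after event 9 (t=66: SET c = 34): {a=4, c=34, d=47}

Answer: {a=4, c=34, d=47}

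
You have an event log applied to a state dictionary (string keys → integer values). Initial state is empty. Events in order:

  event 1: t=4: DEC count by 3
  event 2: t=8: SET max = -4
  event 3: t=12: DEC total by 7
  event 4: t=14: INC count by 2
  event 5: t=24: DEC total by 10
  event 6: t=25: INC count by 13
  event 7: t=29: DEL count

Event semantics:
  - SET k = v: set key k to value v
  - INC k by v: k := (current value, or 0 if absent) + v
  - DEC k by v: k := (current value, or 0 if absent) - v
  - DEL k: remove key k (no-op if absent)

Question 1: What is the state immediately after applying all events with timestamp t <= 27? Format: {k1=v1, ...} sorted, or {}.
Apply events with t <= 27 (6 events):
  after event 1 (t=4: DEC count by 3): {count=-3}
  after event 2 (t=8: SET max = -4): {count=-3, max=-4}
  after event 3 (t=12: DEC total by 7): {count=-3, max=-4, total=-7}
  after event 4 (t=14: INC count by 2): {count=-1, max=-4, total=-7}
  after event 5 (t=24: DEC total by 10): {count=-1, max=-4, total=-17}
  after event 6 (t=25: INC count by 13): {count=12, max=-4, total=-17}

Answer: {count=12, max=-4, total=-17}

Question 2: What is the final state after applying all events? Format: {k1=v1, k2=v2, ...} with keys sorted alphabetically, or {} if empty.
  after event 1 (t=4: DEC count by 3): {count=-3}
  after event 2 (t=8: SET max = -4): {count=-3, max=-4}
  after event 3 (t=12: DEC total by 7): {count=-3, max=-4, total=-7}
  after event 4 (t=14: INC count by 2): {count=-1, max=-4, total=-7}
  after event 5 (t=24: DEC total by 10): {count=-1, max=-4, total=-17}
  after event 6 (t=25: INC count by 13): {count=12, max=-4, total=-17}
  after event 7 (t=29: DEL count): {max=-4, total=-17}

Answer: {max=-4, total=-17}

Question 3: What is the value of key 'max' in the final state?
Track key 'max' through all 7 events:
  event 1 (t=4: DEC count by 3): max unchanged
  event 2 (t=8: SET max = -4): max (absent) -> -4
  event 3 (t=12: DEC total by 7): max unchanged
  event 4 (t=14: INC count by 2): max unchanged
  event 5 (t=24: DEC total by 10): max unchanged
  event 6 (t=25: INC count by 13): max unchanged
  event 7 (t=29: DEL count): max unchanged
Final: max = -4

Answer: -4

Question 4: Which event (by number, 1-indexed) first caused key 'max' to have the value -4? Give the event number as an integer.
Looking for first event where max becomes -4:
  event 2: max (absent) -> -4  <-- first match

Answer: 2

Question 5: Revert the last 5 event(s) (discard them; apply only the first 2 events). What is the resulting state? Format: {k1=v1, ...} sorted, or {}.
Answer: {count=-3, max=-4}

Derivation:
Keep first 2 events (discard last 5):
  after event 1 (t=4: DEC count by 3): {count=-3}
  after event 2 (t=8: SET max = -4): {count=-3, max=-4}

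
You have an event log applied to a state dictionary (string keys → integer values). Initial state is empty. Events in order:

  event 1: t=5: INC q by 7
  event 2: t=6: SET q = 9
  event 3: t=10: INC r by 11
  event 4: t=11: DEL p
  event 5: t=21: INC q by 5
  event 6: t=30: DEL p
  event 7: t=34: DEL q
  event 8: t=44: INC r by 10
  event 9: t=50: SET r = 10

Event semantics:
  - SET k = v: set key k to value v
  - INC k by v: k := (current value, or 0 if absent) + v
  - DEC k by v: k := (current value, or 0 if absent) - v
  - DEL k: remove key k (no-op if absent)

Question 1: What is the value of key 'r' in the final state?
Track key 'r' through all 9 events:
  event 1 (t=5: INC q by 7): r unchanged
  event 2 (t=6: SET q = 9): r unchanged
  event 3 (t=10: INC r by 11): r (absent) -> 11
  event 4 (t=11: DEL p): r unchanged
  event 5 (t=21: INC q by 5): r unchanged
  event 6 (t=30: DEL p): r unchanged
  event 7 (t=34: DEL q): r unchanged
  event 8 (t=44: INC r by 10): r 11 -> 21
  event 9 (t=50: SET r = 10): r 21 -> 10
Final: r = 10

Answer: 10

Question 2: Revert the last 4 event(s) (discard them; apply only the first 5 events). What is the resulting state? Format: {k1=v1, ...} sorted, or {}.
Answer: {q=14, r=11}

Derivation:
Keep first 5 events (discard last 4):
  after event 1 (t=5: INC q by 7): {q=7}
  after event 2 (t=6: SET q = 9): {q=9}
  after event 3 (t=10: INC r by 11): {q=9, r=11}
  after event 4 (t=11: DEL p): {q=9, r=11}
  after event 5 (t=21: INC q by 5): {q=14, r=11}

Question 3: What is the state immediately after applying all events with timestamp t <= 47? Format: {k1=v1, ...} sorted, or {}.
Apply events with t <= 47 (8 events):
  after event 1 (t=5: INC q by 7): {q=7}
  after event 2 (t=6: SET q = 9): {q=9}
  after event 3 (t=10: INC r by 11): {q=9, r=11}
  after event 4 (t=11: DEL p): {q=9, r=11}
  after event 5 (t=21: INC q by 5): {q=14, r=11}
  after event 6 (t=30: DEL p): {q=14, r=11}
  after event 7 (t=34: DEL q): {r=11}
  after event 8 (t=44: INC r by 10): {r=21}

Answer: {r=21}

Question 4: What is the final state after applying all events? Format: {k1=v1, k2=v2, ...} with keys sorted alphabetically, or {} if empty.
Answer: {r=10}

Derivation:
  after event 1 (t=5: INC q by 7): {q=7}
  after event 2 (t=6: SET q = 9): {q=9}
  after event 3 (t=10: INC r by 11): {q=9, r=11}
  after event 4 (t=11: DEL p): {q=9, r=11}
  after event 5 (t=21: INC q by 5): {q=14, r=11}
  after event 6 (t=30: DEL p): {q=14, r=11}
  after event 7 (t=34: DEL q): {r=11}
  after event 8 (t=44: INC r by 10): {r=21}
  after event 9 (t=50: SET r = 10): {r=10}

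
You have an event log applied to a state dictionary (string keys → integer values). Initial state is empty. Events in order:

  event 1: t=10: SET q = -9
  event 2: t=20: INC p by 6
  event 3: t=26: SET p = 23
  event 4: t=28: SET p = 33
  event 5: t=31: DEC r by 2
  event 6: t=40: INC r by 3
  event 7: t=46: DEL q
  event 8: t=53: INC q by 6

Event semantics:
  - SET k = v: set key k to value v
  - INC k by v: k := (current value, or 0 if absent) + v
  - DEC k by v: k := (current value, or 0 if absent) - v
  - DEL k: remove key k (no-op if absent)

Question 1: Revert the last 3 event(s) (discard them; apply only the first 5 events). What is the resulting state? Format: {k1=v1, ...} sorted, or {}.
Keep first 5 events (discard last 3):
  after event 1 (t=10: SET q = -9): {q=-9}
  after event 2 (t=20: INC p by 6): {p=6, q=-9}
  after event 3 (t=26: SET p = 23): {p=23, q=-9}
  after event 4 (t=28: SET p = 33): {p=33, q=-9}
  after event 5 (t=31: DEC r by 2): {p=33, q=-9, r=-2}

Answer: {p=33, q=-9, r=-2}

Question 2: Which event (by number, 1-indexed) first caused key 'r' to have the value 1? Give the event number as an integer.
Answer: 6

Derivation:
Looking for first event where r becomes 1:
  event 5: r = -2
  event 6: r -2 -> 1  <-- first match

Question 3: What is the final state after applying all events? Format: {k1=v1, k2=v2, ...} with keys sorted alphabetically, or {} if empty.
  after event 1 (t=10: SET q = -9): {q=-9}
  after event 2 (t=20: INC p by 6): {p=6, q=-9}
  after event 3 (t=26: SET p = 23): {p=23, q=-9}
  after event 4 (t=28: SET p = 33): {p=33, q=-9}
  after event 5 (t=31: DEC r by 2): {p=33, q=-9, r=-2}
  after event 6 (t=40: INC r by 3): {p=33, q=-9, r=1}
  after event 7 (t=46: DEL q): {p=33, r=1}
  after event 8 (t=53: INC q by 6): {p=33, q=6, r=1}

Answer: {p=33, q=6, r=1}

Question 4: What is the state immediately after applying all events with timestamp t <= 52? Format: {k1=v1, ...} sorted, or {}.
Answer: {p=33, r=1}

Derivation:
Apply events with t <= 52 (7 events):
  after event 1 (t=10: SET q = -9): {q=-9}
  after event 2 (t=20: INC p by 6): {p=6, q=-9}
  after event 3 (t=26: SET p = 23): {p=23, q=-9}
  after event 4 (t=28: SET p = 33): {p=33, q=-9}
  after event 5 (t=31: DEC r by 2): {p=33, q=-9, r=-2}
  after event 6 (t=40: INC r by 3): {p=33, q=-9, r=1}
  after event 7 (t=46: DEL q): {p=33, r=1}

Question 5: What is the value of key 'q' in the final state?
Answer: 6

Derivation:
Track key 'q' through all 8 events:
  event 1 (t=10: SET q = -9): q (absent) -> -9
  event 2 (t=20: INC p by 6): q unchanged
  event 3 (t=26: SET p = 23): q unchanged
  event 4 (t=28: SET p = 33): q unchanged
  event 5 (t=31: DEC r by 2): q unchanged
  event 6 (t=40: INC r by 3): q unchanged
  event 7 (t=46: DEL q): q -9 -> (absent)
  event 8 (t=53: INC q by 6): q (absent) -> 6
Final: q = 6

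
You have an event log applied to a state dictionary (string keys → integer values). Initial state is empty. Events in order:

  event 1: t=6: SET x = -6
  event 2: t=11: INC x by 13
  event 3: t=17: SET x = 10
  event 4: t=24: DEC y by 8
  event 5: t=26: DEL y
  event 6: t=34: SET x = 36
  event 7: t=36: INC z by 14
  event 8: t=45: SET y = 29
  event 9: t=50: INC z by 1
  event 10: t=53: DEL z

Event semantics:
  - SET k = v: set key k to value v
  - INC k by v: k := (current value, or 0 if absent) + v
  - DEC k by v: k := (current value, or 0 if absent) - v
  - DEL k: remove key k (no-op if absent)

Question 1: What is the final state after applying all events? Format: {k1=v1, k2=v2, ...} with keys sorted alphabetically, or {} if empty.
  after event 1 (t=6: SET x = -6): {x=-6}
  after event 2 (t=11: INC x by 13): {x=7}
  after event 3 (t=17: SET x = 10): {x=10}
  after event 4 (t=24: DEC y by 8): {x=10, y=-8}
  after event 5 (t=26: DEL y): {x=10}
  after event 6 (t=34: SET x = 36): {x=36}
  after event 7 (t=36: INC z by 14): {x=36, z=14}
  after event 8 (t=45: SET y = 29): {x=36, y=29, z=14}
  after event 9 (t=50: INC z by 1): {x=36, y=29, z=15}
  after event 10 (t=53: DEL z): {x=36, y=29}

Answer: {x=36, y=29}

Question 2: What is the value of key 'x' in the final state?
Track key 'x' through all 10 events:
  event 1 (t=6: SET x = -6): x (absent) -> -6
  event 2 (t=11: INC x by 13): x -6 -> 7
  event 3 (t=17: SET x = 10): x 7 -> 10
  event 4 (t=24: DEC y by 8): x unchanged
  event 5 (t=26: DEL y): x unchanged
  event 6 (t=34: SET x = 36): x 10 -> 36
  event 7 (t=36: INC z by 14): x unchanged
  event 8 (t=45: SET y = 29): x unchanged
  event 9 (t=50: INC z by 1): x unchanged
  event 10 (t=53: DEL z): x unchanged
Final: x = 36

Answer: 36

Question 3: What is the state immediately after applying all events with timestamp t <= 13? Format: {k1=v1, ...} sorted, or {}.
Apply events with t <= 13 (2 events):
  after event 1 (t=6: SET x = -6): {x=-6}
  after event 2 (t=11: INC x by 13): {x=7}

Answer: {x=7}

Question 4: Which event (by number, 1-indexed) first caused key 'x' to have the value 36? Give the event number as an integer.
Answer: 6

Derivation:
Looking for first event where x becomes 36:
  event 1: x = -6
  event 2: x = 7
  event 3: x = 10
  event 4: x = 10
  event 5: x = 10
  event 6: x 10 -> 36  <-- first match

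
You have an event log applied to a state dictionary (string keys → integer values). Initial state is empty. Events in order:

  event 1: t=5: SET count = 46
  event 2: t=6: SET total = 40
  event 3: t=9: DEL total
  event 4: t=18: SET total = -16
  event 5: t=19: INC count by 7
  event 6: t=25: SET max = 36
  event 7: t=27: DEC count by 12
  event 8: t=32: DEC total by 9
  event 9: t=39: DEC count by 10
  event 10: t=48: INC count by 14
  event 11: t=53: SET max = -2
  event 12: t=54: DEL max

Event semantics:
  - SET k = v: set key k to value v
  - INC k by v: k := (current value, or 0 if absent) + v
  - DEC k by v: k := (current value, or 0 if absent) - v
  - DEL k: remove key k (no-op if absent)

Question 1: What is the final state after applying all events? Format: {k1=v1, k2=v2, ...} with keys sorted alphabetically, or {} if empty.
  after event 1 (t=5: SET count = 46): {count=46}
  after event 2 (t=6: SET total = 40): {count=46, total=40}
  after event 3 (t=9: DEL total): {count=46}
  after event 4 (t=18: SET total = -16): {count=46, total=-16}
  after event 5 (t=19: INC count by 7): {count=53, total=-16}
  after event 6 (t=25: SET max = 36): {count=53, max=36, total=-16}
  after event 7 (t=27: DEC count by 12): {count=41, max=36, total=-16}
  after event 8 (t=32: DEC total by 9): {count=41, max=36, total=-25}
  after event 9 (t=39: DEC count by 10): {count=31, max=36, total=-25}
  after event 10 (t=48: INC count by 14): {count=45, max=36, total=-25}
  after event 11 (t=53: SET max = -2): {count=45, max=-2, total=-25}
  after event 12 (t=54: DEL max): {count=45, total=-25}

Answer: {count=45, total=-25}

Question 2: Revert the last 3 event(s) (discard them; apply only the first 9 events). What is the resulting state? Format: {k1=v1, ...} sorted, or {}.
Keep first 9 events (discard last 3):
  after event 1 (t=5: SET count = 46): {count=46}
  after event 2 (t=6: SET total = 40): {count=46, total=40}
  after event 3 (t=9: DEL total): {count=46}
  after event 4 (t=18: SET total = -16): {count=46, total=-16}
  after event 5 (t=19: INC count by 7): {count=53, total=-16}
  after event 6 (t=25: SET max = 36): {count=53, max=36, total=-16}
  after event 7 (t=27: DEC count by 12): {count=41, max=36, total=-16}
  after event 8 (t=32: DEC total by 9): {count=41, max=36, total=-25}
  after event 9 (t=39: DEC count by 10): {count=31, max=36, total=-25}

Answer: {count=31, max=36, total=-25}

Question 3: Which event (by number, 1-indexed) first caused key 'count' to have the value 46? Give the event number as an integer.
Answer: 1

Derivation:
Looking for first event where count becomes 46:
  event 1: count (absent) -> 46  <-- first match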